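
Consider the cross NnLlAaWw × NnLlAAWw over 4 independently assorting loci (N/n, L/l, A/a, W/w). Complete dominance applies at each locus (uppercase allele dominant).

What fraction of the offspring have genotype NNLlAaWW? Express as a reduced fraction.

NnLlAaWw gametes: NLAW×1, NLAw×1, NLaW×1, NLaw×1, NlAW×1, NlAw×1, NlaW×1, Nlaw×1, nLAW×1, nLAw×1, nLaW×1, nLaw×1, nlAW×1, nlAw×1, nlaW×1, nlaw×1
NnLlAAWw gametes: NLAW×2, NLAw×2, NlAW×2, NlAw×2, nLAW×2, nLAw×2, nlAW×2, nlAw×2
NnLlAaWw×NnLlAAWw grid (16·16=256): NNLLAAWW=2 NNLLAAWw=4 NNLLAAww=2 NNLLAaWW=2 NNLLAaWw=4 NNLLAaww=2 NNLlAAWW=4 NNLlAAWw=8 NNLlAAww=4 NNLlAaWW=4 NNLlAaWw=8 NNLlAaww=4 NNllAAWW=2 NNllAAWw=4 NNllAAww=2 NNllAaWW=2 NNllAaWw=4 NNllAaww=2 NnLLAAWW=4 NnLLAAWw=8 NnLLAAww=4 NnLLAaWW=4 NnLLAaWw=8 NnLLAaww=4 NnLlAAWW=8 NnLlAAWw=16 NnLlAAww=8 NnLlAaWW=8 NnLlAaWw=16 NnLlAaww=8 NnllAAWW=4 NnllAAWw=8 NnllAAww=4 NnllAaWW=4 NnllAaWw=8 NnllAaww=4 nnLLAAWW=2 nnLLAAWw=4 nnLLAAww=2 nnLLAaWW=2 nnLLAaWw=4 nnLLAaww=2 nnLlAAWW=4 nnLlAAWw=8 nnLlAAww=4 nnLlAaWW=4 nnLlAaWw=8 nnLlAaww=4 nnllAAWW=2 nnllAAWw=4 nnllAAww=2 nnllAaWW=2 nnllAaWw=4 nnllAaww=2
NNLlAaWW hits 4/256; gcd=4; 4÷4/256÷4 = 1/64

P(NNLlAaWW) = 1/64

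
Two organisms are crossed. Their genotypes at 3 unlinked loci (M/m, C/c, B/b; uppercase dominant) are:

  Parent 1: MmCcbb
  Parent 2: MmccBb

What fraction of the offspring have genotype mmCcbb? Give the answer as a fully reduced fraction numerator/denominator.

MmCcbb gametes: MCb×2, Mcb×2, mCb×2, mcb×2
MmccBb gametes: McB×2, Mcb×2, mcB×2, mcb×2
MmCcbb×MmccBb grid (8·8=64): MMCcBb=4 MMCcbb=4 MMccBb=4 MMccbb=4 MmCcBb=8 MmCcbb=8 MmccBb=8 Mmccbb=8 mmCcBb=4 mmCcbb=4 mmccBb=4 mmccbb=4
mmCcbb hits 4/64; gcd=4; 4÷4/64÷4 = 1/16

P(mmCcbb) = 1/16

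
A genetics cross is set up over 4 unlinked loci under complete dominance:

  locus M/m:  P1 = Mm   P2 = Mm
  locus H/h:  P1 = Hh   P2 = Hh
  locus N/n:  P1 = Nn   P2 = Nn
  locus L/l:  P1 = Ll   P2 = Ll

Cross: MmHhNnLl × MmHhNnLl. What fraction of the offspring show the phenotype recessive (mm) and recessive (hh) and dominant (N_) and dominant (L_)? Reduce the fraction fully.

P(mm hh N_ L_) = 9/256

MmHhNnLl gametes: MHNL×1, MHNl×1, MHnL×1, MHnl×1, MhNL×1, MhNl×1, MhnL×1, Mhnl×1, mHNL×1, mHNl×1, mHnL×1, mHnl×1, mhNL×1, mhNl×1, mhnL×1, mhnl×1
MmHhNnLl gametes: MHNL×1, MHNl×1, MHnL×1, MHnl×1, MhNL×1, MhNl×1, MhnL×1, Mhnl×1, mHNL×1, mHNl×1, mHnL×1, mHnl×1, mhNL×1, mhNl×1, mhnL×1, mhnl×1
MmHhNnLl×MmHhNnLl grid (16·16=256): MMHHNNLL=1 MMHHNNLl=2 MMHHNNll=1 MMHHNnLL=2 MMHHNnLl=4 MMHHNnll=2 MMHHnnLL=1 MMHHnnLl=2 MMHHnnll=1 MMHhNNLL=2 MMHhNNLl=4 MMHhNNll=2 MMHhNnLL=4 MMHhNnLl=8 MMHhNnll=4 MMHhnnLL=2 MMHhnnLl=4 MMHhnnll=2 MMhhNNLL=1 MMhhNNLl=2 MMhhNNll=1 MMhhNnLL=2 MMhhNnLl=4 MMhhNnll=2 MMhhnnLL=1 MMhhnnLl=2 MMhhnnll=1 MmHHNNLL=2 MmHHNNLl=4 MmHHNNll=2 MmHHNnLL=4 MmHHNnLl=8 MmHHNnll=4 MmHHnnLL=2 MmHHnnLl=4 MmHHnnll=2 MmHhNNLL=4 MmHhNNLl=8 MmHhNNll=4 MmHhNnLL=8 MmHhNnLl=16 MmHhNnll=8 MmHhnnLL=4 MmHhnnLl=8 MmHhnnll=4 MmhhNNLL=2 MmhhNNLl=4 MmhhNNll=2 MmhhNnLL=4 MmhhNnLl=8 MmhhNnll=4 MmhhnnLL=2 MmhhnnLl=4 Mmhhnnll=2 mmHHNNLL=1 mmHHNNLl=2 mmHHNNll=1 mmHHNnLL=2 mmHHNnLl=4 mmHHNnll=2 mmHHnnLL=1 mmHHnnLl=2 mmHHnnll=1 mmHhNNLL=2 mmHhNNLl=4 mmHhNNll=2 mmHhNnLL=4 mmHhNnLl=8 mmHhNnll=4 mmHhnnLL=2 mmHhnnLl=4 mmHhnnll=2 mmhhNNLL=1 mmhhNNLl=2 mmhhNNll=1 mmhhNnLL=2 mmhhNnLl=4 mmhhNnll=2 mmhhnnLL=1 mmhhnnLl=2 mmhhnnll=1
mm hh N_ L_ hits 9/256; gcd=1; 9÷1/256÷1 = 9/256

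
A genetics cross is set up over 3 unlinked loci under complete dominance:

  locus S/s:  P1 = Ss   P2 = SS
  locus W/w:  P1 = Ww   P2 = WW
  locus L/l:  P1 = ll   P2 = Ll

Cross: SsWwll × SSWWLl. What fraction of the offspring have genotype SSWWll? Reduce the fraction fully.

P(SSWWll) = 1/8

SsWwll gametes: SWl×2, Swl×2, sWl×2, swl×2
SSWWLl gametes: SWL×4, SWl×4
SsWwll×SSWWLl grid (8·8=64): SSWWLl=8 SSWWll=8 SSWwLl=8 SSWwll=8 SsWWLl=8 SsWWll=8 SsWwLl=8 SsWwll=8
SSWWll hits 8/64; gcd=8; 8÷8/64÷8 = 1/8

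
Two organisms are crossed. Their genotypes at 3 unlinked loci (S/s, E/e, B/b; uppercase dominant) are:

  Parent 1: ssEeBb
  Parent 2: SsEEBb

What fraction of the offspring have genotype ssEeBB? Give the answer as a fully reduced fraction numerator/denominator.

ssEeBb gametes: sEB×2, sEb×2, seB×2, seb×2
SsEEBb gametes: SEB×2, SEb×2, sEB×2, sEb×2
ssEeBb×SsEEBb grid (8·8=64): SsEEBB=4 SsEEBb=8 SsEEbb=4 SsEeBB=4 SsEeBb=8 SsEebb=4 ssEEBB=4 ssEEBb=8 ssEEbb=4 ssEeBB=4 ssEeBb=8 ssEebb=4
ssEeBB hits 4/64; gcd=4; 4÷4/64÷4 = 1/16

P(ssEeBB) = 1/16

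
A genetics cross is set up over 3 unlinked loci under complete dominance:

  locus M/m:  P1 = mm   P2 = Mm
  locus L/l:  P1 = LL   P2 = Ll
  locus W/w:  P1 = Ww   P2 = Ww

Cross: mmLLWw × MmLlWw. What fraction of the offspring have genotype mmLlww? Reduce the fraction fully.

mmLLWw gametes: mLW×4, mLw×4
MmLlWw gametes: MLW×1, MLw×1, MlW×1, Mlw×1, mLW×1, mLw×1, mlW×1, mlw×1
mmLLWw×MmLlWw grid (8·8=64): MmLLWW=4 MmLLWw=8 MmLLww=4 MmLlWW=4 MmLlWw=8 MmLlww=4 mmLLWW=4 mmLLWw=8 mmLLww=4 mmLlWW=4 mmLlWw=8 mmLlww=4
mmLlww hits 4/64; gcd=4; 4÷4/64÷4 = 1/16

P(mmLlww) = 1/16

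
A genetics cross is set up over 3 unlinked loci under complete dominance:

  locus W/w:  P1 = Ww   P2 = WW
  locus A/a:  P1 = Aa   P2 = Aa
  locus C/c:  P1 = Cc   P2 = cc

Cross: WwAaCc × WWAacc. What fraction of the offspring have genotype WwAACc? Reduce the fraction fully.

WwAaCc gametes: WAC×1, WAc×1, WaC×1, Wac×1, wAC×1, wAc×1, waC×1, wac×1
WWAacc gametes: WAc×4, Wac×4
WwAaCc×WWAacc grid (8·8=64): WWAACc=4 WWAAcc=4 WWAaCc=8 WWAacc=8 WWaaCc=4 WWaacc=4 WwAACc=4 WwAAcc=4 WwAaCc=8 WwAacc=8 WwaaCc=4 Wwaacc=4
WwAACc hits 4/64; gcd=4; 4÷4/64÷4 = 1/16

P(WwAACc) = 1/16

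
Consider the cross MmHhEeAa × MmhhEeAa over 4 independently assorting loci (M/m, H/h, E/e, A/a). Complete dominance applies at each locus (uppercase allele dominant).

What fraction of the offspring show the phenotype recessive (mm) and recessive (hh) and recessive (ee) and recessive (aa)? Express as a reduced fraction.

MmHhEeAa gametes: MHEA×1, MHEa×1, MHeA×1, MHea×1, MhEA×1, MhEa×1, MheA×1, Mhea×1, mHEA×1, mHEa×1, mHeA×1, mHea×1, mhEA×1, mhEa×1, mheA×1, mhea×1
MmhhEeAa gametes: MhEA×2, MhEa×2, MheA×2, Mhea×2, mhEA×2, mhEa×2, mheA×2, mhea×2
MmHhEeAa×MmhhEeAa grid (16·16=256): MMHhEEAA=2 MMHhEEAa=4 MMHhEEaa=2 MMHhEeAA=4 MMHhEeAa=8 MMHhEeaa=4 MMHheeAA=2 MMHheeAa=4 MMHheeaa=2 MMhhEEAA=2 MMhhEEAa=4 MMhhEEaa=2 MMhhEeAA=4 MMhhEeAa=8 MMhhEeaa=4 MMhheeAA=2 MMhheeAa=4 MMhheeaa=2 MmHhEEAA=4 MmHhEEAa=8 MmHhEEaa=4 MmHhEeAA=8 MmHhEeAa=16 MmHhEeaa=8 MmHheeAA=4 MmHheeAa=8 MmHheeaa=4 MmhhEEAA=4 MmhhEEAa=8 MmhhEEaa=4 MmhhEeAA=8 MmhhEeAa=16 MmhhEeaa=8 MmhheeAA=4 MmhheeAa=8 Mmhheeaa=4 mmHhEEAA=2 mmHhEEAa=4 mmHhEEaa=2 mmHhEeAA=4 mmHhEeAa=8 mmHhEeaa=4 mmHheeAA=2 mmHheeAa=4 mmHheeaa=2 mmhhEEAA=2 mmhhEEAa=4 mmhhEEaa=2 mmhhEeAA=4 mmhhEeAa=8 mmhhEeaa=4 mmhheeAA=2 mmhheeAa=4 mmhheeaa=2
mm hh ee aa hits 2/256; gcd=2; 2÷2/256÷2 = 1/128

P(mm hh ee aa) = 1/128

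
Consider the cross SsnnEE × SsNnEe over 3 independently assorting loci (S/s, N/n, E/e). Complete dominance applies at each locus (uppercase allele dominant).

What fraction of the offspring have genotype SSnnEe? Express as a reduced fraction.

P(SSnnEe) = 1/16

SsnnEE gametes: SnE×4, snE×4
SsNnEe gametes: SNE×1, SNe×1, SnE×1, Sne×1, sNE×1, sNe×1, snE×1, sne×1
SsnnEE×SsNnEe grid (8·8=64): SSNnEE=4 SSNnEe=4 SSnnEE=4 SSnnEe=4 SsNnEE=8 SsNnEe=8 SsnnEE=8 SsnnEe=8 ssNnEE=4 ssNnEe=4 ssnnEE=4 ssnnEe=4
SSnnEe hits 4/64; gcd=4; 4÷4/64÷4 = 1/16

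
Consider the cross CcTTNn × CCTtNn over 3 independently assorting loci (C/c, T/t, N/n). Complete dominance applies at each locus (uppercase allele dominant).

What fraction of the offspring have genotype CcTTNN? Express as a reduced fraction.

P(CcTTNN) = 1/16

CcTTNn gametes: CTN×2, CTn×2, cTN×2, cTn×2
CCTtNn gametes: CTN×2, CTn×2, CtN×2, Ctn×2
CcTTNn×CCTtNn grid (8·8=64): CCTTNN=4 CCTTNn=8 CCTTnn=4 CCTtNN=4 CCTtNn=8 CCTtnn=4 CcTTNN=4 CcTTNn=8 CcTTnn=4 CcTtNN=4 CcTtNn=8 CcTtnn=4
CcTTNN hits 4/64; gcd=4; 4÷4/64÷4 = 1/16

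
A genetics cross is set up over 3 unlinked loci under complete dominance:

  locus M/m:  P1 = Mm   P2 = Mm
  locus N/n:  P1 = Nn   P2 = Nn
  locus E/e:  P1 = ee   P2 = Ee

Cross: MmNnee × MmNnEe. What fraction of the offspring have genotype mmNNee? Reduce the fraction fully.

P(mmNNee) = 1/32

MmNnee gametes: MNe×2, Mne×2, mNe×2, mne×2
MmNnEe gametes: MNE×1, MNe×1, MnE×1, Mne×1, mNE×1, mNe×1, mnE×1, mne×1
MmNnee×MmNnEe grid (8·8=64): MMNNEe=2 MMNNee=2 MMNnEe=4 MMNnee=4 MMnnEe=2 MMnnee=2 MmNNEe=4 MmNNee=4 MmNnEe=8 MmNnee=8 MmnnEe=4 Mmnnee=4 mmNNEe=2 mmNNee=2 mmNnEe=4 mmNnee=4 mmnnEe=2 mmnnee=2
mmNNee hits 2/64; gcd=2; 2÷2/64÷2 = 1/32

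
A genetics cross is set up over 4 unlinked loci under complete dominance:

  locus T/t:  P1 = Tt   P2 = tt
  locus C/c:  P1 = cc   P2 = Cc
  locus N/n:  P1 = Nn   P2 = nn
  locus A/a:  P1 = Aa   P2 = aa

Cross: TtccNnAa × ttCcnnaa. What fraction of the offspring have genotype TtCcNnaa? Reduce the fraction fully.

TtccNnAa gametes: TcNA×2, TcNa×2, TcnA×2, Tcna×2, tcNA×2, tcNa×2, tcnA×2, tcna×2
ttCcnnaa gametes: tCna×8, tcna×8
TtccNnAa×ttCcnnaa grid (16·16=256): TtCcNnAa=16 TtCcNnaa=16 TtCcnnAa=16 TtCcnnaa=16 TtccNnAa=16 TtccNnaa=16 TtccnnAa=16 Ttccnnaa=16 ttCcNnAa=16 ttCcNnaa=16 ttCcnnAa=16 ttCcnnaa=16 ttccNnAa=16 ttccNnaa=16 ttccnnAa=16 ttccnnaa=16
TtCcNnaa hits 16/256; gcd=16; 16÷16/256÷16 = 1/16

P(TtCcNnaa) = 1/16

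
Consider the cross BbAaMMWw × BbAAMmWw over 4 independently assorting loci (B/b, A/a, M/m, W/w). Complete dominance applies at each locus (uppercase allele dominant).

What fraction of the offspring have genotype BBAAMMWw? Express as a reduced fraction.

BbAaMMWw gametes: BAMW×2, BAMw×2, BaMW×2, BaMw×2, bAMW×2, bAMw×2, baMW×2, baMw×2
BbAAMmWw gametes: BAMW×2, BAMw×2, BAmW×2, BAmw×2, bAMW×2, bAMw×2, bAmW×2, bAmw×2
BbAaMMWw×BbAAMmWw grid (16·16=256): BBAAMMWW=4 BBAAMMWw=8 BBAAMMww=4 BBAAMmWW=4 BBAAMmWw=8 BBAAMmww=4 BBAaMMWW=4 BBAaMMWw=8 BBAaMMww=4 BBAaMmWW=4 BBAaMmWw=8 BBAaMmww=4 BbAAMMWW=8 BbAAMMWw=16 BbAAMMww=8 BbAAMmWW=8 BbAAMmWw=16 BbAAMmww=8 BbAaMMWW=8 BbAaMMWw=16 BbAaMMww=8 BbAaMmWW=8 BbAaMmWw=16 BbAaMmww=8 bbAAMMWW=4 bbAAMMWw=8 bbAAMMww=4 bbAAMmWW=4 bbAAMmWw=8 bbAAMmww=4 bbAaMMWW=4 bbAaMMWw=8 bbAaMMww=4 bbAaMmWW=4 bbAaMmWw=8 bbAaMmww=4
BBAAMMWw hits 8/256; gcd=8; 8÷8/256÷8 = 1/32

P(BBAAMMWw) = 1/32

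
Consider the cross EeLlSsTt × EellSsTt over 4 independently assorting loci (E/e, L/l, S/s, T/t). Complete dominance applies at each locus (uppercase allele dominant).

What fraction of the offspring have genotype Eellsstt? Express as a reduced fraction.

P(Eellsstt) = 1/64

EeLlSsTt gametes: ELST×1, ELSt×1, ELsT×1, ELst×1, ElST×1, ElSt×1, ElsT×1, Elst×1, eLST×1, eLSt×1, eLsT×1, eLst×1, elST×1, elSt×1, elsT×1, elst×1
EellSsTt gametes: ElST×2, ElSt×2, ElsT×2, Elst×2, elST×2, elSt×2, elsT×2, elst×2
EeLlSsTt×EellSsTt grid (16·16=256): EELlSSTT=2 EELlSSTt=4 EELlSStt=2 EELlSsTT=4 EELlSsTt=8 EELlSstt=4 EELlssTT=2 EELlssTt=4 EELlsstt=2 EEllSSTT=2 EEllSSTt=4 EEllSStt=2 EEllSsTT=4 EEllSsTt=8 EEllSstt=4 EEllssTT=2 EEllssTt=4 EEllsstt=2 EeLlSSTT=4 EeLlSSTt=8 EeLlSStt=4 EeLlSsTT=8 EeLlSsTt=16 EeLlSstt=8 EeLlssTT=4 EeLlssTt=8 EeLlsstt=4 EellSSTT=4 EellSSTt=8 EellSStt=4 EellSsTT=8 EellSsTt=16 EellSstt=8 EellssTT=4 EellssTt=8 Eellsstt=4 eeLlSSTT=2 eeLlSSTt=4 eeLlSStt=2 eeLlSsTT=4 eeLlSsTt=8 eeLlSstt=4 eeLlssTT=2 eeLlssTt=4 eeLlsstt=2 eellSSTT=2 eellSSTt=4 eellSStt=2 eellSsTT=4 eellSsTt=8 eellSstt=4 eellssTT=2 eellssTt=4 eellsstt=2
Eellsstt hits 4/256; gcd=4; 4÷4/256÷4 = 1/64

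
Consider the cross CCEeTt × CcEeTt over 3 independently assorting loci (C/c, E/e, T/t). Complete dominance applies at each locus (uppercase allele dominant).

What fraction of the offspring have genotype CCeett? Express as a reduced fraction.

CCEeTt gametes: CET×2, CEt×2, CeT×2, Cet×2
CcEeTt gametes: CET×1, CEt×1, CeT×1, Cet×1, cET×1, cEt×1, ceT×1, cet×1
CCEeTt×CcEeTt grid (8·8=64): CCEETT=2 CCEETt=4 CCEEtt=2 CCEeTT=4 CCEeTt=8 CCEett=4 CCeeTT=2 CCeeTt=4 CCeett=2 CcEETT=2 CcEETt=4 CcEEtt=2 CcEeTT=4 CcEeTt=8 CcEett=4 CceeTT=2 CceeTt=4 Cceett=2
CCeett hits 2/64; gcd=2; 2÷2/64÷2 = 1/32

P(CCeett) = 1/32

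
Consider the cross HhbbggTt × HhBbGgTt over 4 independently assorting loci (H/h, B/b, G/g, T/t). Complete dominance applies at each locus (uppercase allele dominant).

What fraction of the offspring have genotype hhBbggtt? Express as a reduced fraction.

P(hhBbggtt) = 1/64

HhbbggTt gametes: HbgT×4, Hbgt×4, hbgT×4, hbgt×4
HhBbGgTt gametes: HBGT×1, HBGt×1, HBgT×1, HBgt×1, HbGT×1, HbGt×1, HbgT×1, Hbgt×1, hBGT×1, hBGt×1, hBgT×1, hBgt×1, hbGT×1, hbGt×1, hbgT×1, hbgt×1
HhbbggTt×HhBbGgTt grid (16·16=256): HHBbGgTT=4 HHBbGgTt=8 HHBbGgtt=4 HHBbggTT=4 HHBbggTt=8 HHBbggtt=4 HHbbGgTT=4 HHbbGgTt=8 HHbbGgtt=4 HHbbggTT=4 HHbbggTt=8 HHbbggtt=4 HhBbGgTT=8 HhBbGgTt=16 HhBbGgtt=8 HhBbggTT=8 HhBbggTt=16 HhBbggtt=8 HhbbGgTT=8 HhbbGgTt=16 HhbbGgtt=8 HhbbggTT=8 HhbbggTt=16 Hhbbggtt=8 hhBbGgTT=4 hhBbGgTt=8 hhBbGgtt=4 hhBbggTT=4 hhBbggTt=8 hhBbggtt=4 hhbbGgTT=4 hhbbGgTt=8 hhbbGgtt=4 hhbbggTT=4 hhbbggTt=8 hhbbggtt=4
hhBbggtt hits 4/256; gcd=4; 4÷4/256÷4 = 1/64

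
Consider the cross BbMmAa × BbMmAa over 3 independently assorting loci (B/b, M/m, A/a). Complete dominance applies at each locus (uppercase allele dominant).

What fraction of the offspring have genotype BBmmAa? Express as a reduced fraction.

BbMmAa gametes: BMA×1, BMa×1, BmA×1, Bma×1, bMA×1, bMa×1, bmA×1, bma×1
BbMmAa gametes: BMA×1, BMa×1, BmA×1, Bma×1, bMA×1, bMa×1, bmA×1, bma×1
BbMmAa×BbMmAa grid (8·8=64): BBMMAA=1 BBMMAa=2 BBMMaa=1 BBMmAA=2 BBMmAa=4 BBMmaa=2 BBmmAA=1 BBmmAa=2 BBmmaa=1 BbMMAA=2 BbMMAa=4 BbMMaa=2 BbMmAA=4 BbMmAa=8 BbMmaa=4 BbmmAA=2 BbmmAa=4 Bbmmaa=2 bbMMAA=1 bbMMAa=2 bbMMaa=1 bbMmAA=2 bbMmAa=4 bbMmaa=2 bbmmAA=1 bbmmAa=2 bbmmaa=1
BBmmAa hits 2/64; gcd=2; 2÷2/64÷2 = 1/32

P(BBmmAa) = 1/32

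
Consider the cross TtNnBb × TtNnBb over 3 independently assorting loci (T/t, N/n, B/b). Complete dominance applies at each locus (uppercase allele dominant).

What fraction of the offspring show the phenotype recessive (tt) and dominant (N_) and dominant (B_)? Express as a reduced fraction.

TtNnBb gametes: TNB×1, TNb×1, TnB×1, Tnb×1, tNB×1, tNb×1, tnB×1, tnb×1
TtNnBb gametes: TNB×1, TNb×1, TnB×1, Tnb×1, tNB×1, tNb×1, tnB×1, tnb×1
TtNnBb×TtNnBb grid (8·8=64): TTNNBB=1 TTNNBb=2 TTNNbb=1 TTNnBB=2 TTNnBb=4 TTNnbb=2 TTnnBB=1 TTnnBb=2 TTnnbb=1 TtNNBB=2 TtNNBb=4 TtNNbb=2 TtNnBB=4 TtNnBb=8 TtNnbb=4 TtnnBB=2 TtnnBb=4 Ttnnbb=2 ttNNBB=1 ttNNBb=2 ttNNbb=1 ttNnBB=2 ttNnBb=4 ttNnbb=2 ttnnBB=1 ttnnBb=2 ttnnbb=1
tt N_ B_ hits 9/64; gcd=1; 9÷1/64÷1 = 9/64

P(tt N_ B_) = 9/64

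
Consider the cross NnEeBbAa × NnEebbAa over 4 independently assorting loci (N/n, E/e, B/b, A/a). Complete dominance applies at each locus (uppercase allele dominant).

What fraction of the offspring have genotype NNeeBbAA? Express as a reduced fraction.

NnEeBbAa gametes: NEBA×1, NEBa×1, NEbA×1, NEba×1, NeBA×1, NeBa×1, NebA×1, Neba×1, nEBA×1, nEBa×1, nEbA×1, nEba×1, neBA×1, neBa×1, nebA×1, neba×1
NnEebbAa gametes: NEbA×2, NEba×2, NebA×2, Neba×2, nEbA×2, nEba×2, nebA×2, neba×2
NnEeBbAa×NnEebbAa grid (16·16=256): NNEEBbAA=2 NNEEBbAa=4 NNEEBbaa=2 NNEEbbAA=2 NNEEbbAa=4 NNEEbbaa=2 NNEeBbAA=4 NNEeBbAa=8 NNEeBbaa=4 NNEebbAA=4 NNEebbAa=8 NNEebbaa=4 NNeeBbAA=2 NNeeBbAa=4 NNeeBbaa=2 NNeebbAA=2 NNeebbAa=4 NNeebbaa=2 NnEEBbAA=4 NnEEBbAa=8 NnEEBbaa=4 NnEEbbAA=4 NnEEbbAa=8 NnEEbbaa=4 NnEeBbAA=8 NnEeBbAa=16 NnEeBbaa=8 NnEebbAA=8 NnEebbAa=16 NnEebbaa=8 NneeBbAA=4 NneeBbAa=8 NneeBbaa=4 NneebbAA=4 NneebbAa=8 Nneebbaa=4 nnEEBbAA=2 nnEEBbAa=4 nnEEBbaa=2 nnEEbbAA=2 nnEEbbAa=4 nnEEbbaa=2 nnEeBbAA=4 nnEeBbAa=8 nnEeBbaa=4 nnEebbAA=4 nnEebbAa=8 nnEebbaa=4 nneeBbAA=2 nneeBbAa=4 nneeBbaa=2 nneebbAA=2 nneebbAa=4 nneebbaa=2
NNeeBbAA hits 2/256; gcd=2; 2÷2/256÷2 = 1/128

P(NNeeBbAA) = 1/128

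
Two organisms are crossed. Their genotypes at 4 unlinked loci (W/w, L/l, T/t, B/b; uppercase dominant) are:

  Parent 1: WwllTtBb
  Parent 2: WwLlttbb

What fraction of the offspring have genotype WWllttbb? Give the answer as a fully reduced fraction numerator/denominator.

P(WWllttbb) = 1/32

WwllTtBb gametes: WlTB×2, WlTb×2, WltB×2, Wltb×2, wlTB×2, wlTb×2, wltB×2, wltb×2
WwLlttbb gametes: WLtb×4, Wltb×4, wLtb×4, wltb×4
WwllTtBb×WwLlttbb grid (16·16=256): WWLlTtBb=8 WWLlTtbb=8 WWLlttBb=8 WWLlttbb=8 WWllTtBb=8 WWllTtbb=8 WWllttBb=8 WWllttbb=8 WwLlTtBb=16 WwLlTtbb=16 WwLlttBb=16 WwLlttbb=16 WwllTtBb=16 WwllTtbb=16 WwllttBb=16 Wwllttbb=16 wwLlTtBb=8 wwLlTtbb=8 wwLlttBb=8 wwLlttbb=8 wwllTtBb=8 wwllTtbb=8 wwllttBb=8 wwllttbb=8
WWllttbb hits 8/256; gcd=8; 8÷8/256÷8 = 1/32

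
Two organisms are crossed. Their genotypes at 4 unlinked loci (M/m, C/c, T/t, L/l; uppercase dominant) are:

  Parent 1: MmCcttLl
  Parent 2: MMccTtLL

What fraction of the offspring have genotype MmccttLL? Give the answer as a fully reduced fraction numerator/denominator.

P(MmccttLL) = 1/16

MmCcttLl gametes: MCtL×2, MCtl×2, MctL×2, Mctl×2, mCtL×2, mCtl×2, mctL×2, mctl×2
MMccTtLL gametes: McTL×8, MctL×8
MmCcttLl×MMccTtLL grid (16·16=256): MMCcTtLL=16 MMCcTtLl=16 MMCcttLL=16 MMCcttLl=16 MMccTtLL=16 MMccTtLl=16 MMccttLL=16 MMccttLl=16 MmCcTtLL=16 MmCcTtLl=16 MmCcttLL=16 MmCcttLl=16 MmccTtLL=16 MmccTtLl=16 MmccttLL=16 MmccttLl=16
MmccttLL hits 16/256; gcd=16; 16÷16/256÷16 = 1/16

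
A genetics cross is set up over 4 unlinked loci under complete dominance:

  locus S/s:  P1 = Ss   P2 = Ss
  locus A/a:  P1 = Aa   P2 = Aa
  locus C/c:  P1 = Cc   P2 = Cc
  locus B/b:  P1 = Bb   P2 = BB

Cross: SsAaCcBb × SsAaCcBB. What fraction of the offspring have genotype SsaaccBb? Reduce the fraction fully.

P(SsaaccBb) = 1/64

SsAaCcBb gametes: SACB×1, SACb×1, SAcB×1, SAcb×1, SaCB×1, SaCb×1, SacB×1, Sacb×1, sACB×1, sACb×1, sAcB×1, sAcb×1, saCB×1, saCb×1, sacB×1, sacb×1
SsAaCcBB gametes: SACB×2, SAcB×2, SaCB×2, SacB×2, sACB×2, sAcB×2, saCB×2, sacB×2
SsAaCcBb×SsAaCcBB grid (16·16=256): SSAACCBB=2 SSAACCBb=2 SSAACcBB=4 SSAACcBb=4 SSAAccBB=2 SSAAccBb=2 SSAaCCBB=4 SSAaCCBb=4 SSAaCcBB=8 SSAaCcBb=8 SSAaccBB=4 SSAaccBb=4 SSaaCCBB=2 SSaaCCBb=2 SSaaCcBB=4 SSaaCcBb=4 SSaaccBB=2 SSaaccBb=2 SsAACCBB=4 SsAACCBb=4 SsAACcBB=8 SsAACcBb=8 SsAAccBB=4 SsAAccBb=4 SsAaCCBB=8 SsAaCCBb=8 SsAaCcBB=16 SsAaCcBb=16 SsAaccBB=8 SsAaccBb=8 SsaaCCBB=4 SsaaCCBb=4 SsaaCcBB=8 SsaaCcBb=8 SsaaccBB=4 SsaaccBb=4 ssAACCBB=2 ssAACCBb=2 ssAACcBB=4 ssAACcBb=4 ssAAccBB=2 ssAAccBb=2 ssAaCCBB=4 ssAaCCBb=4 ssAaCcBB=8 ssAaCcBb=8 ssAaccBB=4 ssAaccBb=4 ssaaCCBB=2 ssaaCCBb=2 ssaaCcBB=4 ssaaCcBb=4 ssaaccBB=2 ssaaccBb=2
SsaaccBb hits 4/256; gcd=4; 4÷4/256÷4 = 1/64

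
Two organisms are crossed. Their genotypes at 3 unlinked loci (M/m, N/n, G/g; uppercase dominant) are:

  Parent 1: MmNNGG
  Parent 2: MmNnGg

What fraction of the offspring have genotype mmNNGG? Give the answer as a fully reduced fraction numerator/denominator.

P(mmNNGG) = 1/16

MmNNGG gametes: MNG×4, mNG×4
MmNnGg gametes: MNG×1, MNg×1, MnG×1, Mng×1, mNG×1, mNg×1, mnG×1, mng×1
MmNNGG×MmNnGg grid (8·8=64): MMNNGG=4 MMNNGg=4 MMNnGG=4 MMNnGg=4 MmNNGG=8 MmNNGg=8 MmNnGG=8 MmNnGg=8 mmNNGG=4 mmNNGg=4 mmNnGG=4 mmNnGg=4
mmNNGG hits 4/64; gcd=4; 4÷4/64÷4 = 1/16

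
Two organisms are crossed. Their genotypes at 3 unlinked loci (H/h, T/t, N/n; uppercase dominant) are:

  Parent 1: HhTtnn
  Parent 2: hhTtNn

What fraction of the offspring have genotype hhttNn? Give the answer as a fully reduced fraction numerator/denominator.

HhTtnn gametes: HTn×2, Htn×2, hTn×2, htn×2
hhTtNn gametes: hTN×2, hTn×2, htN×2, htn×2
HhTtnn×hhTtNn grid (8·8=64): HhTTNn=4 HhTTnn=4 HhTtNn=8 HhTtnn=8 HhttNn=4 Hhttnn=4 hhTTNn=4 hhTTnn=4 hhTtNn=8 hhTtnn=8 hhttNn=4 hhttnn=4
hhttNn hits 4/64; gcd=4; 4÷4/64÷4 = 1/16

P(hhttNn) = 1/16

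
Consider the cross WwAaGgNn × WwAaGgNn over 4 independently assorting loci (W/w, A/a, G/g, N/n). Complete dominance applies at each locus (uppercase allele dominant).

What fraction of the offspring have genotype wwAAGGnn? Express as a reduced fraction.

WwAaGgNn gametes: WAGN×1, WAGn×1, WAgN×1, WAgn×1, WaGN×1, WaGn×1, WagN×1, Wagn×1, wAGN×1, wAGn×1, wAgN×1, wAgn×1, waGN×1, waGn×1, wagN×1, wagn×1
WwAaGgNn gametes: WAGN×1, WAGn×1, WAgN×1, WAgn×1, WaGN×1, WaGn×1, WagN×1, Wagn×1, wAGN×1, wAGn×1, wAgN×1, wAgn×1, waGN×1, waGn×1, wagN×1, wagn×1
WwAaGgNn×WwAaGgNn grid (16·16=256): WWAAGGNN=1 WWAAGGNn=2 WWAAGGnn=1 WWAAGgNN=2 WWAAGgNn=4 WWAAGgnn=2 WWAAggNN=1 WWAAggNn=2 WWAAggnn=1 WWAaGGNN=2 WWAaGGNn=4 WWAaGGnn=2 WWAaGgNN=4 WWAaGgNn=8 WWAaGgnn=4 WWAaggNN=2 WWAaggNn=4 WWAaggnn=2 WWaaGGNN=1 WWaaGGNn=2 WWaaGGnn=1 WWaaGgNN=2 WWaaGgNn=4 WWaaGgnn=2 WWaaggNN=1 WWaaggNn=2 WWaaggnn=1 WwAAGGNN=2 WwAAGGNn=4 WwAAGGnn=2 WwAAGgNN=4 WwAAGgNn=8 WwAAGgnn=4 WwAAggNN=2 WwAAggNn=4 WwAAggnn=2 WwAaGGNN=4 WwAaGGNn=8 WwAaGGnn=4 WwAaGgNN=8 WwAaGgNn=16 WwAaGgnn=8 WwAaggNN=4 WwAaggNn=8 WwAaggnn=4 WwaaGGNN=2 WwaaGGNn=4 WwaaGGnn=2 WwaaGgNN=4 WwaaGgNn=8 WwaaGgnn=4 WwaaggNN=2 WwaaggNn=4 Wwaaggnn=2 wwAAGGNN=1 wwAAGGNn=2 wwAAGGnn=1 wwAAGgNN=2 wwAAGgNn=4 wwAAGgnn=2 wwAAggNN=1 wwAAggNn=2 wwAAggnn=1 wwAaGGNN=2 wwAaGGNn=4 wwAaGGnn=2 wwAaGgNN=4 wwAaGgNn=8 wwAaGgnn=4 wwAaggNN=2 wwAaggNn=4 wwAaggnn=2 wwaaGGNN=1 wwaaGGNn=2 wwaaGGnn=1 wwaaGgNN=2 wwaaGgNn=4 wwaaGgnn=2 wwaaggNN=1 wwaaggNn=2 wwaaggnn=1
wwAAGGnn hits 1/256; gcd=1; 1÷1/256÷1 = 1/256

P(wwAAGGnn) = 1/256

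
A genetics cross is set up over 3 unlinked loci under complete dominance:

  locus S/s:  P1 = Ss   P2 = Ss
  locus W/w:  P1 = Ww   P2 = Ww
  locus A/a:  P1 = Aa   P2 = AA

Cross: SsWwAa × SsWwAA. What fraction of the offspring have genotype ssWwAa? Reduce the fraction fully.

SsWwAa gametes: SWA×1, SWa×1, SwA×1, Swa×1, sWA×1, sWa×1, swA×1, swa×1
SsWwAA gametes: SWA×2, SwA×2, sWA×2, swA×2
SsWwAa×SsWwAA grid (8·8=64): SSWWAA=2 SSWWAa=2 SSWwAA=4 SSWwAa=4 SSwwAA=2 SSwwAa=2 SsWWAA=4 SsWWAa=4 SsWwAA=8 SsWwAa=8 SswwAA=4 SswwAa=4 ssWWAA=2 ssWWAa=2 ssWwAA=4 ssWwAa=4 sswwAA=2 sswwAa=2
ssWwAa hits 4/64; gcd=4; 4÷4/64÷4 = 1/16

P(ssWwAa) = 1/16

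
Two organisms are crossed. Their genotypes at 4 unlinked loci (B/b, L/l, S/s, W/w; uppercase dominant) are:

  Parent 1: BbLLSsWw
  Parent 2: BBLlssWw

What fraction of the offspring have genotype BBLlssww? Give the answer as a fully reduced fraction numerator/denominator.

BbLLSsWw gametes: BLSW×2, BLSw×2, BLsW×2, BLsw×2, bLSW×2, bLSw×2, bLsW×2, bLsw×2
BBLlssWw gametes: BLsW×4, BLsw×4, BlsW×4, Blsw×4
BbLLSsWw×BBLlssWw grid (16·16=256): BBLLSsWW=8 BBLLSsWw=16 BBLLSsww=8 BBLLssWW=8 BBLLssWw=16 BBLLssww=8 BBLlSsWW=8 BBLlSsWw=16 BBLlSsww=8 BBLlssWW=8 BBLlssWw=16 BBLlssww=8 BbLLSsWW=8 BbLLSsWw=16 BbLLSsww=8 BbLLssWW=8 BbLLssWw=16 BbLLssww=8 BbLlSsWW=8 BbLlSsWw=16 BbLlSsww=8 BbLlssWW=8 BbLlssWw=16 BbLlssww=8
BBLlssww hits 8/256; gcd=8; 8÷8/256÷8 = 1/32

P(BBLlssww) = 1/32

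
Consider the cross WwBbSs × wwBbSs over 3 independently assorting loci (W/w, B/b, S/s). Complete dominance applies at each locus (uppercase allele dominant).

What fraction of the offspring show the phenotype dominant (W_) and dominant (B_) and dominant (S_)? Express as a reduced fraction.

WwBbSs gametes: WBS×1, WBs×1, WbS×1, Wbs×1, wBS×1, wBs×1, wbS×1, wbs×1
wwBbSs gametes: wBS×2, wBs×2, wbS×2, wbs×2
WwBbSs×wwBbSs grid (8·8=64): WwBBSS=2 WwBBSs=4 WwBBss=2 WwBbSS=4 WwBbSs=8 WwBbss=4 WwbbSS=2 WwbbSs=4 Wwbbss=2 wwBBSS=2 wwBBSs=4 wwBBss=2 wwBbSS=4 wwBbSs=8 wwBbss=4 wwbbSS=2 wwbbSs=4 wwbbss=2
W_ B_ S_ hits 18/64; gcd=2; 18÷2/64÷2 = 9/32

P(W_ B_ S_) = 9/32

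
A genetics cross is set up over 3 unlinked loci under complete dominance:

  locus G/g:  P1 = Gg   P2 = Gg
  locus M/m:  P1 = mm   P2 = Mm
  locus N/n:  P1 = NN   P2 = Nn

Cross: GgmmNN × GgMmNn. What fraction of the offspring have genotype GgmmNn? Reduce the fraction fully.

GgmmNN gametes: GmN×4, gmN×4
GgMmNn gametes: GMN×1, GMn×1, GmN×1, Gmn×1, gMN×1, gMn×1, gmN×1, gmn×1
GgmmNN×GgMmNn grid (8·8=64): GGMmNN=4 GGMmNn=4 GGmmNN=4 GGmmNn=4 GgMmNN=8 GgMmNn=8 GgmmNN=8 GgmmNn=8 ggMmNN=4 ggMmNn=4 ggmmNN=4 ggmmNn=4
GgmmNn hits 8/64; gcd=8; 8÷8/64÷8 = 1/8

P(GgmmNn) = 1/8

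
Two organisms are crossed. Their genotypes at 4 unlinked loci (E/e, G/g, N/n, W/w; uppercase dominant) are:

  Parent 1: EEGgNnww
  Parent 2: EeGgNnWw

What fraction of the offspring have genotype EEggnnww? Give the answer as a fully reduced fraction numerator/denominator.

P(EEggnnww) = 1/64

EEGgNnww gametes: EGNw×4, EGnw×4, EgNw×4, Egnw×4
EeGgNnWw gametes: EGNW×1, EGNw×1, EGnW×1, EGnw×1, EgNW×1, EgNw×1, EgnW×1, Egnw×1, eGNW×1, eGNw×1, eGnW×1, eGnw×1, egNW×1, egNw×1, egnW×1, egnw×1
EEGgNnww×EeGgNnWw grid (16·16=256): EEGGNNWw=4 EEGGNNww=4 EEGGNnWw=8 EEGGNnww=8 EEGGnnWw=4 EEGGnnww=4 EEGgNNWw=8 EEGgNNww=8 EEGgNnWw=16 EEGgNnww=16 EEGgnnWw=8 EEGgnnww=8 EEggNNWw=4 EEggNNww=4 EEggNnWw=8 EEggNnww=8 EEggnnWw=4 EEggnnww=4 EeGGNNWw=4 EeGGNNww=4 EeGGNnWw=8 EeGGNnww=8 EeGGnnWw=4 EeGGnnww=4 EeGgNNWw=8 EeGgNNww=8 EeGgNnWw=16 EeGgNnww=16 EeGgnnWw=8 EeGgnnww=8 EeggNNWw=4 EeggNNww=4 EeggNnWw=8 EeggNnww=8 EeggnnWw=4 Eeggnnww=4
EEggnnww hits 4/256; gcd=4; 4÷4/256÷4 = 1/64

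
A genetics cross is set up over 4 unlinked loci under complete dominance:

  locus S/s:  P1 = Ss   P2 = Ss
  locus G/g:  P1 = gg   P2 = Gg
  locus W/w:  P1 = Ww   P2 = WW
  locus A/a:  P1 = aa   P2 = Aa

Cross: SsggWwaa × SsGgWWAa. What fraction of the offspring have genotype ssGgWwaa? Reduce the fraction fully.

P(ssGgWwaa) = 1/32

SsggWwaa gametes: SgWa×4, Sgwa×4, sgWa×4, sgwa×4
SsGgWWAa gametes: SGWA×2, SGWa×2, SgWA×2, SgWa×2, sGWA×2, sGWa×2, sgWA×2, sgWa×2
SsggWwaa×SsGgWWAa grid (16·16=256): SSGgWWAa=8 SSGgWWaa=8 SSGgWwAa=8 SSGgWwaa=8 SSggWWAa=8 SSggWWaa=8 SSggWwAa=8 SSggWwaa=8 SsGgWWAa=16 SsGgWWaa=16 SsGgWwAa=16 SsGgWwaa=16 SsggWWAa=16 SsggWWaa=16 SsggWwAa=16 SsggWwaa=16 ssGgWWAa=8 ssGgWWaa=8 ssGgWwAa=8 ssGgWwaa=8 ssggWWAa=8 ssggWWaa=8 ssggWwAa=8 ssggWwaa=8
ssGgWwaa hits 8/256; gcd=8; 8÷8/256÷8 = 1/32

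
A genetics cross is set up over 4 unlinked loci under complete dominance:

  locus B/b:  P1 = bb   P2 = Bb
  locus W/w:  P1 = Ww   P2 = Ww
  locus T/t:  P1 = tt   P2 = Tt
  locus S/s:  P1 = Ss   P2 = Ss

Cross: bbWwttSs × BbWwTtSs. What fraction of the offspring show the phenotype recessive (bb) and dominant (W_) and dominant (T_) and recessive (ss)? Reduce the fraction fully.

P(bb W_ T_ ss) = 3/64

bbWwttSs gametes: bWtS×4, bWts×4, bwtS×4, bwts×4
BbWwTtSs gametes: BWTS×1, BWTs×1, BWtS×1, BWts×1, BwTS×1, BwTs×1, BwtS×1, Bwts×1, bWTS×1, bWTs×1, bWtS×1, bWts×1, bwTS×1, bwTs×1, bwtS×1, bwts×1
bbWwttSs×BbWwTtSs grid (16·16=256): BbWWTtSS=4 BbWWTtSs=8 BbWWTtss=4 BbWWttSS=4 BbWWttSs=8 BbWWttss=4 BbWwTtSS=8 BbWwTtSs=16 BbWwTtss=8 BbWwttSS=8 BbWwttSs=16 BbWwttss=8 BbwwTtSS=4 BbwwTtSs=8 BbwwTtss=4 BbwwttSS=4 BbwwttSs=8 Bbwwttss=4 bbWWTtSS=4 bbWWTtSs=8 bbWWTtss=4 bbWWttSS=4 bbWWttSs=8 bbWWttss=4 bbWwTtSS=8 bbWwTtSs=16 bbWwTtss=8 bbWwttSS=8 bbWwttSs=16 bbWwttss=8 bbwwTtSS=4 bbwwTtSs=8 bbwwTtss=4 bbwwttSS=4 bbwwttSs=8 bbwwttss=4
bb W_ T_ ss hits 12/256; gcd=4; 12÷4/256÷4 = 3/64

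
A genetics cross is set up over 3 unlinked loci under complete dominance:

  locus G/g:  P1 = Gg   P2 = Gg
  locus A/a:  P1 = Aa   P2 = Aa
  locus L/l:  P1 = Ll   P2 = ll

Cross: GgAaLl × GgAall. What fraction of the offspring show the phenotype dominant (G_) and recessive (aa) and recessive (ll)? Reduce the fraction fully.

P(G_ aa ll) = 3/32

GgAaLl gametes: GAL×1, GAl×1, GaL×1, Gal×1, gAL×1, gAl×1, gaL×1, gal×1
GgAall gametes: GAl×2, Gal×2, gAl×2, gal×2
GgAaLl×GgAall grid (8·8=64): GGAALl=2 GGAAll=2 GGAaLl=4 GGAall=4 GGaaLl=2 GGaall=2 GgAALl=4 GgAAll=4 GgAaLl=8 GgAall=8 GgaaLl=4 Ggaall=4 ggAALl=2 ggAAll=2 ggAaLl=4 ggAall=4 ggaaLl=2 ggaall=2
G_ aa ll hits 6/64; gcd=2; 6÷2/64÷2 = 3/32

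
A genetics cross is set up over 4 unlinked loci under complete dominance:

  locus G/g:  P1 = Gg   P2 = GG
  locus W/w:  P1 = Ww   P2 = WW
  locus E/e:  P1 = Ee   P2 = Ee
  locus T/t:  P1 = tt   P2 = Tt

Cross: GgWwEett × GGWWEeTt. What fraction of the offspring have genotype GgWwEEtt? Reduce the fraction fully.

GgWwEett gametes: GWEt×2, GWet×2, GwEt×2, Gwet×2, gWEt×2, gWet×2, gwEt×2, gwet×2
GGWWEeTt gametes: GWET×4, GWEt×4, GWeT×4, GWet×4
GgWwEett×GGWWEeTt grid (16·16=256): GGWWEETt=8 GGWWEEtt=8 GGWWEeTt=16 GGWWEett=16 GGWWeeTt=8 GGWWeett=8 GGWwEETt=8 GGWwEEtt=8 GGWwEeTt=16 GGWwEett=16 GGWweeTt=8 GGWweett=8 GgWWEETt=8 GgWWEEtt=8 GgWWEeTt=16 GgWWEett=16 GgWWeeTt=8 GgWWeett=8 GgWwEETt=8 GgWwEEtt=8 GgWwEeTt=16 GgWwEett=16 GgWweeTt=8 GgWweett=8
GgWwEEtt hits 8/256; gcd=8; 8÷8/256÷8 = 1/32

P(GgWwEEtt) = 1/32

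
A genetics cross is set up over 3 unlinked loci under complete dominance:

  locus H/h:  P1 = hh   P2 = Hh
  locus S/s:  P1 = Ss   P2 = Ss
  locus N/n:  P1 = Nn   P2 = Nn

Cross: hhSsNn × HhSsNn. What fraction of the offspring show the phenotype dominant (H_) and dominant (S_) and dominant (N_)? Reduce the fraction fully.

hhSsNn gametes: hSN×2, hSn×2, hsN×2, hsn×2
HhSsNn gametes: HSN×1, HSn×1, HsN×1, Hsn×1, hSN×1, hSn×1, hsN×1, hsn×1
hhSsNn×HhSsNn grid (8·8=64): HhSSNN=2 HhSSNn=4 HhSSnn=2 HhSsNN=4 HhSsNn=8 HhSsnn=4 HhssNN=2 HhssNn=4 Hhssnn=2 hhSSNN=2 hhSSNn=4 hhSSnn=2 hhSsNN=4 hhSsNn=8 hhSsnn=4 hhssNN=2 hhssNn=4 hhssnn=2
H_ S_ N_ hits 18/64; gcd=2; 18÷2/64÷2 = 9/32

P(H_ S_ N_) = 9/32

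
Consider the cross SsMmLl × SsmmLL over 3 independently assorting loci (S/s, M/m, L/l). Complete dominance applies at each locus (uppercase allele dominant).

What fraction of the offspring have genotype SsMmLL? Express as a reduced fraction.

SsMmLl gametes: SML×1, SMl×1, SmL×1, Sml×1, sML×1, sMl×1, smL×1, sml×1
SsmmLL gametes: SmL×4, smL×4
SsMmLl×SsmmLL grid (8·8=64): SSMmLL=4 SSMmLl=4 SSmmLL=4 SSmmLl=4 SsMmLL=8 SsMmLl=8 SsmmLL=8 SsmmLl=8 ssMmLL=4 ssMmLl=4 ssmmLL=4 ssmmLl=4
SsMmLL hits 8/64; gcd=8; 8÷8/64÷8 = 1/8

P(SsMmLL) = 1/8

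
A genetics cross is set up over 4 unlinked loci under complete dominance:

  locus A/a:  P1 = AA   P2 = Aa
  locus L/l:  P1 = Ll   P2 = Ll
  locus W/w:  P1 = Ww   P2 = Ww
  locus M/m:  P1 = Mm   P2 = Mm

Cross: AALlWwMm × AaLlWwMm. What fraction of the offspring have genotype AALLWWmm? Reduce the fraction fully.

AALlWwMm gametes: ALWM×2, ALWm×2, ALwM×2, ALwm×2, AlWM×2, AlWm×2, AlwM×2, Alwm×2
AaLlWwMm gametes: ALWM×1, ALWm×1, ALwM×1, ALwm×1, AlWM×1, AlWm×1, AlwM×1, Alwm×1, aLWM×1, aLWm×1, aLwM×1, aLwm×1, alWM×1, alWm×1, alwM×1, alwm×1
AALlWwMm×AaLlWwMm grid (16·16=256): AALLWWMM=2 AALLWWMm=4 AALLWWmm=2 AALLWwMM=4 AALLWwMm=8 AALLWwmm=4 AALLwwMM=2 AALLwwMm=4 AALLwwmm=2 AALlWWMM=4 AALlWWMm=8 AALlWWmm=4 AALlWwMM=8 AALlWwMm=16 AALlWwmm=8 AALlwwMM=4 AALlwwMm=8 AALlwwmm=4 AAllWWMM=2 AAllWWMm=4 AAllWWmm=2 AAllWwMM=4 AAllWwMm=8 AAllWwmm=4 AAllwwMM=2 AAllwwMm=4 AAllwwmm=2 AaLLWWMM=2 AaLLWWMm=4 AaLLWWmm=2 AaLLWwMM=4 AaLLWwMm=8 AaLLWwmm=4 AaLLwwMM=2 AaLLwwMm=4 AaLLwwmm=2 AaLlWWMM=4 AaLlWWMm=8 AaLlWWmm=4 AaLlWwMM=8 AaLlWwMm=16 AaLlWwmm=8 AaLlwwMM=4 AaLlwwMm=8 AaLlwwmm=4 AallWWMM=2 AallWWMm=4 AallWWmm=2 AallWwMM=4 AallWwMm=8 AallWwmm=4 AallwwMM=2 AallwwMm=4 Aallwwmm=2
AALLWWmm hits 2/256; gcd=2; 2÷2/256÷2 = 1/128

P(AALLWWmm) = 1/128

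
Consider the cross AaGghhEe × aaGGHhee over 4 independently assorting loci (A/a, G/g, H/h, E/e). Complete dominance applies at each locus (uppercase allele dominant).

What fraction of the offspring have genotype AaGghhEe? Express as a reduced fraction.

P(AaGghhEe) = 1/16

AaGghhEe gametes: AGhE×2, AGhe×2, AghE×2, Aghe×2, aGhE×2, aGhe×2, aghE×2, aghe×2
aaGGHhee gametes: aGHe×8, aGhe×8
AaGghhEe×aaGGHhee grid (16·16=256): AaGGHhEe=16 AaGGHhee=16 AaGGhhEe=16 AaGGhhee=16 AaGgHhEe=16 AaGgHhee=16 AaGghhEe=16 AaGghhee=16 aaGGHhEe=16 aaGGHhee=16 aaGGhhEe=16 aaGGhhee=16 aaGgHhEe=16 aaGgHhee=16 aaGghhEe=16 aaGghhee=16
AaGghhEe hits 16/256; gcd=16; 16÷16/256÷16 = 1/16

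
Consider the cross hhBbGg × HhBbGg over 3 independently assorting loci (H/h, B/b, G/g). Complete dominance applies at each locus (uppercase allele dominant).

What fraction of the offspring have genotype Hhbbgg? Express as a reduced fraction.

hhBbGg gametes: hBG×2, hBg×2, hbG×2, hbg×2
HhBbGg gametes: HBG×1, HBg×1, HbG×1, Hbg×1, hBG×1, hBg×1, hbG×1, hbg×1
hhBbGg×HhBbGg grid (8·8=64): HhBBGG=2 HhBBGg=4 HhBBgg=2 HhBbGG=4 HhBbGg=8 HhBbgg=4 HhbbGG=2 HhbbGg=4 Hhbbgg=2 hhBBGG=2 hhBBGg=4 hhBBgg=2 hhBbGG=4 hhBbGg=8 hhBbgg=4 hhbbGG=2 hhbbGg=4 hhbbgg=2
Hhbbgg hits 2/64; gcd=2; 2÷2/64÷2 = 1/32

P(Hhbbgg) = 1/32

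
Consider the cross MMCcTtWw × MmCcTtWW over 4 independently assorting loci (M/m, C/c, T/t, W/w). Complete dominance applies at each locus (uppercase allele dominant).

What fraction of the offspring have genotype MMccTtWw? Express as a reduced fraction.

MMCcTtWw gametes: MCTW×2, MCTw×2, MCtW×2, MCtw×2, McTW×2, McTw×2, MctW×2, Mctw×2
MmCcTtWW gametes: MCTW×2, MCtW×2, McTW×2, MctW×2, mCTW×2, mCtW×2, mcTW×2, mctW×2
MMCcTtWw×MmCcTtWW grid (16·16=256): MMCCTTWW=4 MMCCTTWw=4 MMCCTtWW=8 MMCCTtWw=8 MMCCttWW=4 MMCCttWw=4 MMCcTTWW=8 MMCcTTWw=8 MMCcTtWW=16 MMCcTtWw=16 MMCcttWW=8 MMCcttWw=8 MMccTTWW=4 MMccTTWw=4 MMccTtWW=8 MMccTtWw=8 MMccttWW=4 MMccttWw=4 MmCCTTWW=4 MmCCTTWw=4 MmCCTtWW=8 MmCCTtWw=8 MmCCttWW=4 MmCCttWw=4 MmCcTTWW=8 MmCcTTWw=8 MmCcTtWW=16 MmCcTtWw=16 MmCcttWW=8 MmCcttWw=8 MmccTTWW=4 MmccTTWw=4 MmccTtWW=8 MmccTtWw=8 MmccttWW=4 MmccttWw=4
MMccTtWw hits 8/256; gcd=8; 8÷8/256÷8 = 1/32

P(MMccTtWw) = 1/32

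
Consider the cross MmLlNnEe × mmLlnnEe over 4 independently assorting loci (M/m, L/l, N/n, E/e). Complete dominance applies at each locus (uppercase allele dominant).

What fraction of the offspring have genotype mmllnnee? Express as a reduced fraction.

MmLlNnEe gametes: MLNE×1, MLNe×1, MLnE×1, MLne×1, MlNE×1, MlNe×1, MlnE×1, Mlne×1, mLNE×1, mLNe×1, mLnE×1, mLne×1, mlNE×1, mlNe×1, mlnE×1, mlne×1
mmLlnnEe gametes: mLnE×4, mLne×4, mlnE×4, mlne×4
MmLlNnEe×mmLlnnEe grid (16·16=256): MmLLNnEE=4 MmLLNnEe=8 MmLLNnee=4 MmLLnnEE=4 MmLLnnEe=8 MmLLnnee=4 MmLlNnEE=8 MmLlNnEe=16 MmLlNnee=8 MmLlnnEE=8 MmLlnnEe=16 MmLlnnee=8 MmllNnEE=4 MmllNnEe=8 MmllNnee=4 MmllnnEE=4 MmllnnEe=8 Mmllnnee=4 mmLLNnEE=4 mmLLNnEe=8 mmLLNnee=4 mmLLnnEE=4 mmLLnnEe=8 mmLLnnee=4 mmLlNnEE=8 mmLlNnEe=16 mmLlNnee=8 mmLlnnEE=8 mmLlnnEe=16 mmLlnnee=8 mmllNnEE=4 mmllNnEe=8 mmllNnee=4 mmllnnEE=4 mmllnnEe=8 mmllnnee=4
mmllnnee hits 4/256; gcd=4; 4÷4/256÷4 = 1/64

P(mmllnnee) = 1/64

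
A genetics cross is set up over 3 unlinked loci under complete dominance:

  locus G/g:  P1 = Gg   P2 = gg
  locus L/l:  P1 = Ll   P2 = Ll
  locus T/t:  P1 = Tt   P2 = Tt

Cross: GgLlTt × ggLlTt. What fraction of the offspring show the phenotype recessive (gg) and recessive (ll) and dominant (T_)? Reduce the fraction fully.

GgLlTt gametes: GLT×1, GLt×1, GlT×1, Glt×1, gLT×1, gLt×1, glT×1, glt×1
ggLlTt gametes: gLT×2, gLt×2, glT×2, glt×2
GgLlTt×ggLlTt grid (8·8=64): GgLLTT=2 GgLLTt=4 GgLLtt=2 GgLlTT=4 GgLlTt=8 GgLltt=4 GgllTT=2 GgllTt=4 Gglltt=2 ggLLTT=2 ggLLTt=4 ggLLtt=2 ggLlTT=4 ggLlTt=8 ggLltt=4 ggllTT=2 ggllTt=4 gglltt=2
gg ll T_ hits 6/64; gcd=2; 6÷2/64÷2 = 3/32

P(gg ll T_) = 3/32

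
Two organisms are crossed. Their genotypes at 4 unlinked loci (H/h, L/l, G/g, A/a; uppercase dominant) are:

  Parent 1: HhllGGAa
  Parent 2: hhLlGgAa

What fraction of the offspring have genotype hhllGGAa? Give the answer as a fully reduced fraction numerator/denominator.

HhllGGAa gametes: HlGA×4, HlGa×4, hlGA×4, hlGa×4
hhLlGgAa gametes: hLGA×2, hLGa×2, hLgA×2, hLga×2, hlGA×2, hlGa×2, hlgA×2, hlga×2
HhllGGAa×hhLlGgAa grid (16·16=256): HhLlGGAA=8 HhLlGGAa=16 HhLlGGaa=8 HhLlGgAA=8 HhLlGgAa=16 HhLlGgaa=8 HhllGGAA=8 HhllGGAa=16 HhllGGaa=8 HhllGgAA=8 HhllGgAa=16 HhllGgaa=8 hhLlGGAA=8 hhLlGGAa=16 hhLlGGaa=8 hhLlGgAA=8 hhLlGgAa=16 hhLlGgaa=8 hhllGGAA=8 hhllGGAa=16 hhllGGaa=8 hhllGgAA=8 hhllGgAa=16 hhllGgaa=8
hhllGGAa hits 16/256; gcd=16; 16÷16/256÷16 = 1/16

P(hhllGGAa) = 1/16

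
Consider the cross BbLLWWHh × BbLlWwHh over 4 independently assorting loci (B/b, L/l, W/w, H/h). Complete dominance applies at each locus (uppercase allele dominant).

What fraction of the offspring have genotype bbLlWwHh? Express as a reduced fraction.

P(bbLlWwHh) = 1/32

BbLLWWHh gametes: BLWH×4, BLWh×4, bLWH×4, bLWh×4
BbLlWwHh gametes: BLWH×1, BLWh×1, BLwH×1, BLwh×1, BlWH×1, BlWh×1, BlwH×1, Blwh×1, bLWH×1, bLWh×1, bLwH×1, bLwh×1, blWH×1, blWh×1, blwH×1, blwh×1
BbLLWWHh×BbLlWwHh grid (16·16=256): BBLLWWHH=4 BBLLWWHh=8 BBLLWWhh=4 BBLLWwHH=4 BBLLWwHh=8 BBLLWwhh=4 BBLlWWHH=4 BBLlWWHh=8 BBLlWWhh=4 BBLlWwHH=4 BBLlWwHh=8 BBLlWwhh=4 BbLLWWHH=8 BbLLWWHh=16 BbLLWWhh=8 BbLLWwHH=8 BbLLWwHh=16 BbLLWwhh=8 BbLlWWHH=8 BbLlWWHh=16 BbLlWWhh=8 BbLlWwHH=8 BbLlWwHh=16 BbLlWwhh=8 bbLLWWHH=4 bbLLWWHh=8 bbLLWWhh=4 bbLLWwHH=4 bbLLWwHh=8 bbLLWwhh=4 bbLlWWHH=4 bbLlWWHh=8 bbLlWWhh=4 bbLlWwHH=4 bbLlWwHh=8 bbLlWwhh=4
bbLlWwHh hits 8/256; gcd=8; 8÷8/256÷8 = 1/32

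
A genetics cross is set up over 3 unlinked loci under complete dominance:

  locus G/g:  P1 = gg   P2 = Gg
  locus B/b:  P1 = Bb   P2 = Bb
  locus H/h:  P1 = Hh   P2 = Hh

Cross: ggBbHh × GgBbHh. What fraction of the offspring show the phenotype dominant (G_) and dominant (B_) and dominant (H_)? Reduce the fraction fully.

ggBbHh gametes: gBH×2, gBh×2, gbH×2, gbh×2
GgBbHh gametes: GBH×1, GBh×1, GbH×1, Gbh×1, gBH×1, gBh×1, gbH×1, gbh×1
ggBbHh×GgBbHh grid (8·8=64): GgBBHH=2 GgBBHh=4 GgBBhh=2 GgBbHH=4 GgBbHh=8 GgBbhh=4 GgbbHH=2 GgbbHh=4 Ggbbhh=2 ggBBHH=2 ggBBHh=4 ggBBhh=2 ggBbHH=4 ggBbHh=8 ggBbhh=4 ggbbHH=2 ggbbHh=4 ggbbhh=2
G_ B_ H_ hits 18/64; gcd=2; 18÷2/64÷2 = 9/32

P(G_ B_ H_) = 9/32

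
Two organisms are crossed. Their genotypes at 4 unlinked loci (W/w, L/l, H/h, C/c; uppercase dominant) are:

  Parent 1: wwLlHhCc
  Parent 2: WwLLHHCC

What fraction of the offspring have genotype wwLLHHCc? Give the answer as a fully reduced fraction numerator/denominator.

P(wwLLHHCc) = 1/16

wwLlHhCc gametes: wLHC×2, wLHc×2, wLhC×2, wLhc×2, wlHC×2, wlHc×2, wlhC×2, wlhc×2
WwLLHHCC gametes: WLHC×8, wLHC×8
wwLlHhCc×WwLLHHCC grid (16·16=256): WwLLHHCC=16 WwLLHHCc=16 WwLLHhCC=16 WwLLHhCc=16 WwLlHHCC=16 WwLlHHCc=16 WwLlHhCC=16 WwLlHhCc=16 wwLLHHCC=16 wwLLHHCc=16 wwLLHhCC=16 wwLLHhCc=16 wwLlHHCC=16 wwLlHHCc=16 wwLlHhCC=16 wwLlHhCc=16
wwLLHHCc hits 16/256; gcd=16; 16÷16/256÷16 = 1/16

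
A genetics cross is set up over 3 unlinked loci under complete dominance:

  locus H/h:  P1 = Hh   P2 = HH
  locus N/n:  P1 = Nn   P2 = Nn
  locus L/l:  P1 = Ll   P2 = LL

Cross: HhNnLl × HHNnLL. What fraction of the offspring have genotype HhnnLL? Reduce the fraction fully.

P(HhnnLL) = 1/16

HhNnLl gametes: HNL×1, HNl×1, HnL×1, Hnl×1, hNL×1, hNl×1, hnL×1, hnl×1
HHNnLL gametes: HNL×4, HnL×4
HhNnLl×HHNnLL grid (8·8=64): HHNNLL=4 HHNNLl=4 HHNnLL=8 HHNnLl=8 HHnnLL=4 HHnnLl=4 HhNNLL=4 HhNNLl=4 HhNnLL=8 HhNnLl=8 HhnnLL=4 HhnnLl=4
HhnnLL hits 4/64; gcd=4; 4÷4/64÷4 = 1/16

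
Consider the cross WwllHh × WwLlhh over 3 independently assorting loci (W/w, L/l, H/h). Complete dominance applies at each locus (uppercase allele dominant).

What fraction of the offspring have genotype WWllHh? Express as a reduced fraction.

WwllHh gametes: WlH×2, Wlh×2, wlH×2, wlh×2
WwLlhh gametes: WLh×2, Wlh×2, wLh×2, wlh×2
WwllHh×WwLlhh grid (8·8=64): WWLlHh=4 WWLlhh=4 WWllHh=4 WWllhh=4 WwLlHh=8 WwLlhh=8 WwllHh=8 Wwllhh=8 wwLlHh=4 wwLlhh=4 wwllHh=4 wwllhh=4
WWllHh hits 4/64; gcd=4; 4÷4/64÷4 = 1/16

P(WWllHh) = 1/16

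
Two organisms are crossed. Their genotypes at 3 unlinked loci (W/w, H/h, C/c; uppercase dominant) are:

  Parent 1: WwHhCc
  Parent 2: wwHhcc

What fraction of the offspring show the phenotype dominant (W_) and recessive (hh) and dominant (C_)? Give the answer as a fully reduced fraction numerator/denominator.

P(W_ hh C_) = 1/16

WwHhCc gametes: WHC×1, WHc×1, WhC×1, Whc×1, wHC×1, wHc×1, whC×1, whc×1
wwHhcc gametes: wHc×4, whc×4
WwHhCc×wwHhcc grid (8·8=64): WwHHCc=4 WwHHcc=4 WwHhCc=8 WwHhcc=8 WwhhCc=4 Wwhhcc=4 wwHHCc=4 wwHHcc=4 wwHhCc=8 wwHhcc=8 wwhhCc=4 wwhhcc=4
W_ hh C_ hits 4/64; gcd=4; 4÷4/64÷4 = 1/16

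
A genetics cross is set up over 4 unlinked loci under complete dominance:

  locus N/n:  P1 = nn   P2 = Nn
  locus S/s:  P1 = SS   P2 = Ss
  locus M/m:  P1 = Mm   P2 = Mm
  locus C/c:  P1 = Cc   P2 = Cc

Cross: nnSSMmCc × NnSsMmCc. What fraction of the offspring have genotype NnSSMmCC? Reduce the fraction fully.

P(NnSSMmCC) = 1/32

nnSSMmCc gametes: nSMC×4, nSMc×4, nSmC×4, nSmc×4
NnSsMmCc gametes: NSMC×1, NSMc×1, NSmC×1, NSmc×1, NsMC×1, NsMc×1, NsmC×1, Nsmc×1, nSMC×1, nSMc×1, nSmC×1, nSmc×1, nsMC×1, nsMc×1, nsmC×1, nsmc×1
nnSSMmCc×NnSsMmCc grid (16·16=256): NnSSMMCC=4 NnSSMMCc=8 NnSSMMcc=4 NnSSMmCC=8 NnSSMmCc=16 NnSSMmcc=8 NnSSmmCC=4 NnSSmmCc=8 NnSSmmcc=4 NnSsMMCC=4 NnSsMMCc=8 NnSsMMcc=4 NnSsMmCC=8 NnSsMmCc=16 NnSsMmcc=8 NnSsmmCC=4 NnSsmmCc=8 NnSsmmcc=4 nnSSMMCC=4 nnSSMMCc=8 nnSSMMcc=4 nnSSMmCC=8 nnSSMmCc=16 nnSSMmcc=8 nnSSmmCC=4 nnSSmmCc=8 nnSSmmcc=4 nnSsMMCC=4 nnSsMMCc=8 nnSsMMcc=4 nnSsMmCC=8 nnSsMmCc=16 nnSsMmcc=8 nnSsmmCC=4 nnSsmmCc=8 nnSsmmcc=4
NnSSMmCC hits 8/256; gcd=8; 8÷8/256÷8 = 1/32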